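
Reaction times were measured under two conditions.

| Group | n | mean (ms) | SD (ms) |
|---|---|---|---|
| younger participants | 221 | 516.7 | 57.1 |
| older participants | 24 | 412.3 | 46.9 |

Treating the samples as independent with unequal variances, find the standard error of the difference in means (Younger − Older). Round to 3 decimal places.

Standard errors of each mean: 57.1/√221 = 3.8410 and 46.9/√24 = 9.5734.
SE(x̄₁ − x̄₂) = √(3.8410² + 9.5734²) = 10.3152 for independent samples with unequal variances.

10.315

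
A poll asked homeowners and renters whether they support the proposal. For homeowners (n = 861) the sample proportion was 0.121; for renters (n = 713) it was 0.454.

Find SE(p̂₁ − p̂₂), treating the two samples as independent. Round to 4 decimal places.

0.0217

Each SE is √(p̂(1−p̂)/n): √(0.1210·0.8790/861) = 0.01111 and √(0.4540·0.5460/713) = 0.01865.
SE(p̂₁ − p̂₂) = √(SE₁² + SE₂²) = √(0.0001234321 + 0.0003478225) = 0.02171, since the two samples are independent.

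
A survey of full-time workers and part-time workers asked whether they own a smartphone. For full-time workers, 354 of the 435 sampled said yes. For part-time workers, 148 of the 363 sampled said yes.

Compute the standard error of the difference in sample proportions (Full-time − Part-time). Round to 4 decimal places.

p̂₁ = 354/435 = 0.8138 and p̂₂ = 148/363 = 0.4077.
SE₁ = √(p̂₁(1−p̂₁)/n₁) = √(0.8138·0.1862/435) = 0.01866; SE₂ = √(0.4077·0.5923/363) = 0.02579.
Independent samples: SE of the difference = √(SE₁² + SE₂²) = √(0.0003481956 + 0.0006651241) = 0.03183.

0.0318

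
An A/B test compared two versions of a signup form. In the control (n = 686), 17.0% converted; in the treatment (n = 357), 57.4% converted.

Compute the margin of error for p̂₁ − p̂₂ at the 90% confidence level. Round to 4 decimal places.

0.0491

SE₁ = √(p̂₁(1−p̂₁)/n₁) = √(0.1700·0.8300/686) = 0.01434; SE₂ = √(0.5740·0.4260/357) = 0.02617.
Independent samples: SE of the difference = √(SE₁² + SE₂²) = √(0.0002056356 + 0.0006848689) = 0.02984.
z* for 90% confidence is 1.645, so the margin of error is 1.645 × 0.02984 = 0.04909.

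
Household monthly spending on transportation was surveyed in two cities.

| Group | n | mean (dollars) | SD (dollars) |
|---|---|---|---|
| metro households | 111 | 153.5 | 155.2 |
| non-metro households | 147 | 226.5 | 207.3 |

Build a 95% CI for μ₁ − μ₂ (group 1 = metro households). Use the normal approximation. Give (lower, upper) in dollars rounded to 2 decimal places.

(-117.23, -28.77)

Per-group SEs: s₁/√n₁ = 155.2/√111 = 14.7309, s₂/√n₂ = 207.3/√147 = 17.0978.
Unpooled SE of the difference: √(216.99941481 + 292.33476484) = 22.5684.
Margin of error = z* · SE = 1.960 × 22.5684 = 44.2341.
x̄₁ − x̄₂ = 153.5 − 226.5 = -73.0000.
CI: -73.0000 ± 44.2341 = (-117.23, -28.77).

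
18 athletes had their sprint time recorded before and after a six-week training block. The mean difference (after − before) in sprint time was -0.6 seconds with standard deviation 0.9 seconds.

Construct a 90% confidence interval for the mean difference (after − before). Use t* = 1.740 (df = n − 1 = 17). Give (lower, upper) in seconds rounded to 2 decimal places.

(-0.97, -0.23)

This is a matched-pairs design, so SE = s_d/√n = 0.9/√18 = 0.2121.
Margin = 1.740 × 0.2121 = 0.3691; the interval is -0.6 ± 0.3691 = (-0.97, -0.23).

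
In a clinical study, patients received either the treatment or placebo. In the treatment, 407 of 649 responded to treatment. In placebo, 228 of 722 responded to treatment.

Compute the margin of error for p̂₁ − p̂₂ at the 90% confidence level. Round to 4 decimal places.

Sample proportions: 407/649 = 0.6271, 228/722 = 0.3158.
Each SE is √(p̂(1−p̂)/n): √(0.6271·0.3729/649) = 0.01898 and √(0.3158·0.6842/722) = 0.01730.
SE(p̂₁ − p̂₂) = √(SE₁² + SE₂²) = √(0.0003602404 + 0.00029929) = 0.02568, since the two samples are independent.
At 90% confidence z* = 1.645; margin = 1.645 × 0.02568 = 0.04224.

0.0422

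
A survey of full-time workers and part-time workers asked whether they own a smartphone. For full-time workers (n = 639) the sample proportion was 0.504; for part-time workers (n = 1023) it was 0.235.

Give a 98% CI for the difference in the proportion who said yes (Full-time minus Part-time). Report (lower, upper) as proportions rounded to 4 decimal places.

Each SE is √(p̂(1−p̂)/n): √(0.5040·0.4960/639) = 0.01978 and √(0.2350·0.7650/1023) = 0.01326.
SE(p̂₁ − p̂₂) = √(SE₁² + SE₂²) = √(0.0003912484 + 0.0001758276) = 0.02381, since the two samples are independent.
At 98% confidence z* = 2.326; margin = 2.326 × 0.02381 = 0.05538.
The difference is 0.5040 − 0.2350 = 0.2690, so the interval is 0.2690 ± 0.05538 = (0.2136, 0.3244).

(0.2136, 0.3244)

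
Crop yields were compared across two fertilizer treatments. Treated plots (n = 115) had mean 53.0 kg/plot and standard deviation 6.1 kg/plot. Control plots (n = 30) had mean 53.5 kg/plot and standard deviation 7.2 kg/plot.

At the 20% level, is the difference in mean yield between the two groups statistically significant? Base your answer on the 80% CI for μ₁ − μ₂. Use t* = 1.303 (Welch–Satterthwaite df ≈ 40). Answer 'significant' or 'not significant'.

Per-group SEs: s₁/√n₁ = 6.1/√115 = 0.5688, s₂/√n₂ = 7.2/√30 = 1.3145.
Unpooled SE of the difference: √(0.32353344 + 1.72791025) = 1.4323.
Margin of error = t* · SE = 1.303 × 1.4323 = 1.8663.
x̄₁ − x̄₂ = 53.0 − 53.5 = -0.5000.
CI: -0.5000 ± 1.8663 = (-2.3663, 1.3663).
The interval (-2.3663, 1.3663) contains 0, so the difference is not significant.

not significant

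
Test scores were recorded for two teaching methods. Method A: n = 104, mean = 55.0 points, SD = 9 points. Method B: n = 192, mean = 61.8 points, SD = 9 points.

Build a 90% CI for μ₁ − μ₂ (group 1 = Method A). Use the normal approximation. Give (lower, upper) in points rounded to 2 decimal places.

Standard errors of each mean: 9/√104 = 0.8825 and 9/√192 = 0.6495.
SE(x̄₁ − x̄₂) = √(0.8825² + 0.6495²) = 1.0957 for independent samples with unequal variances.
With z* = 1.645, the margin is 1.645 × 1.0957 = 1.8024.
x̄₁ − x̄₂ = 55.0 − 61.8 = -6.8000; the interval is -6.8000 ± 1.8024 = (-8.60, -5.00).

(-8.60, -5.00)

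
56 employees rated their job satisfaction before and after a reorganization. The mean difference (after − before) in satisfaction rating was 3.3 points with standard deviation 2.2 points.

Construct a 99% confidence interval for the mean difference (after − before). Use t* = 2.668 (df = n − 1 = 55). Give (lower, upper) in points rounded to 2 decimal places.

(2.52, 4.08)

Paired design: SE = s_d/√n = 2.2/√56 = 0.2940.
t* = 2.668; margin of error = 2.668 × 0.2940 = 0.7844.
3.3 ± 0.7844 → (2.52, 4.08).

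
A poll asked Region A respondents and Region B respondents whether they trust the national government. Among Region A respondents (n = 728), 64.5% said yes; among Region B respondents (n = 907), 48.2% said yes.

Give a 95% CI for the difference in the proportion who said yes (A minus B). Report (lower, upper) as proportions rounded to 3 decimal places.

(0.115, 0.211)

SE₁ = √(p̂₁(1−p̂₁)/n₁) = √(0.6450·0.3550/728) = 0.01773; SE₂ = √(0.4820·0.5180/907) = 0.01659.
Independent samples: SE of the difference = √(SE₁² + SE₂²) = √(0.0003143529 + 0.0002752281) = 0.02428.
z* for 95% confidence is 1.960, so the margin of error is 1.960 × 0.02428 = 0.04759.
Point estimate p̂₁ − p̂₂ = 0.6450 − 0.4820 = 0.1630.
0.1630 ± 0.04759 → (0.115, 0.211).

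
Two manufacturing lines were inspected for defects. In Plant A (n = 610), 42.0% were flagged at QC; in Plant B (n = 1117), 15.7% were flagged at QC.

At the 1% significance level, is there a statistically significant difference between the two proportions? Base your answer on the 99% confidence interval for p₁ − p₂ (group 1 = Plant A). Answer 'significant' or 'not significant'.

The two standard errors are √(0.4200×0.5800/610) = 0.01998 and √(0.1570×0.8430/1117) = 0.01089.
Because the samples are independent, SE_diff = √(0.01998² + 0.01089²) = 0.02276.
Using z* = 2.576 for 99%, ME = 2.576 × 0.02276 = 0.05863.
p̂₁ − p̂₂ = 0.2630; interval 0.2630 ± 0.05863 gives (0.20437, 0.32163).
The interval (0.20437, 0.32163) does not contain 0, so the difference is significant.

significant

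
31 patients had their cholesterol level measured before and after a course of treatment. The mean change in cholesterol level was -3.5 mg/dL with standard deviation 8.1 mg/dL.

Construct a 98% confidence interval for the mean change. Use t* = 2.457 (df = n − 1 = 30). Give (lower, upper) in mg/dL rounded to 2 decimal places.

This is a matched-pairs design, so SE = s_d/√n = 8.1/√31 = 1.4548.
Margin = 2.457 × 1.4548 = 3.5744; the interval is -3.5 ± 3.5744 = (-7.07, 0.07).

(-7.07, 0.07)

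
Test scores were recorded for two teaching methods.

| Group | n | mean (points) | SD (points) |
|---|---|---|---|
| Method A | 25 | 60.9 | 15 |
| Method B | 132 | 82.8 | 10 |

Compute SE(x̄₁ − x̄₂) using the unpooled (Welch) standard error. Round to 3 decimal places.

Standard errors of each mean: 15/√25 = 3.0000 and 10/√132 = 0.8704.
SE(x̄₁ − x̄₂) = √(3.0000² + 0.8704²) = 3.1237 for independent samples with unequal variances.

3.124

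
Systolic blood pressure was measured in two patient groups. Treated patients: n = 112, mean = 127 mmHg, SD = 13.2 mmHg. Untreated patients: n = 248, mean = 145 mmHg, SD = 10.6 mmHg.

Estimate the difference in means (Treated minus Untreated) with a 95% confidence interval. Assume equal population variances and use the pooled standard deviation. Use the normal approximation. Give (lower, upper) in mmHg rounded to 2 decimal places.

s_p = √[((n₁−1)s₁² + (n₂−1)s₂²)/(n₁+n₂−2)] = √[(111·13.2² + 247·10.6²)/358] = 11.4694.
SE = 11.4694·√(1/112 + 1/248) = 1.3057.
With z* = 1.960, margin = 1.960 × 1.3057 = 2.5592.
x̄₁ − x̄₂ = 127 − 145 = -18.0000; interval -18.0000 ± 2.5592 = (-20.56, -15.44).

(-20.56, -15.44)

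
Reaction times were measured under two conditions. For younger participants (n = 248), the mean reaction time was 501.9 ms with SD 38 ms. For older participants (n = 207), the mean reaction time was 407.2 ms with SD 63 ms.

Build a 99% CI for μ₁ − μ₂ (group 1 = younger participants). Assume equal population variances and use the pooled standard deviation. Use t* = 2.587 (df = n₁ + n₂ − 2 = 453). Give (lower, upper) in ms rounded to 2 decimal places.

Pooled variance s_p² = [247·38² + 206·63²] / (248+207−2) = 2592.2340, so s_p = 50.9140.
SE_diff = s_p·√(1/n₁ + 1/n₂) = 50.9140·√(1/248 + 1/207) = 4.7933.
t* = 2.587; margin = 2.587 × 4.7933 = 12.4003.
Difference = 501.9 − 407.2 = 94.7000.
94.7000 ± 12.4003 → (82.30, 107.10).

(82.30, 107.10)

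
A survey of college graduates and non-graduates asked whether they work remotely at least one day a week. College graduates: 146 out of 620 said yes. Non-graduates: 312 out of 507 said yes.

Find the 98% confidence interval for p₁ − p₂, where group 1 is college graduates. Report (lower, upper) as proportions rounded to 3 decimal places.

(-0.444, -0.316)

p̂₁ = 146/620 = 0.2355 and p̂₂ = 312/507 = 0.6154.
SE₁ = √(p̂₁(1−p̂₁)/n₁) = √(0.2355·0.7645/620) = 0.01704; SE₂ = √(0.6154·0.3846/507) = 0.02161.
Independent samples: SE of the difference = √(SE₁² + SE₂²) = √(0.0002903616 + 0.0004669921) = 0.02752.
z* for 98% confidence is 2.326, so the margin of error is 2.326 × 0.02752 = 0.06401.
Point estimate p̂₁ − p̂₂ = 0.2355 − 0.6154 = -0.3799.
-0.3799 ± 0.06401 → (-0.444, -0.316).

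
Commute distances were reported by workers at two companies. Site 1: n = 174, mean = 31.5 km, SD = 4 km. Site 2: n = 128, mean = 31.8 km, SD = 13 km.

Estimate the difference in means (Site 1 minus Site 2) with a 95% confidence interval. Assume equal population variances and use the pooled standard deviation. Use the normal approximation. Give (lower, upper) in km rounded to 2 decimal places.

(-2.35, 1.75)

Pooled variance s_p² = [173·4² + 127·13²] / (174+128−2) = 80.7700, so s_p = 8.9872.
SE_diff = s_p·√(1/n₁ + 1/n₂) = 8.9872·√(1/174 + 1/128) = 1.0465.
z* = 1.960; margin = 1.960 × 1.0465 = 2.0511.
Difference = 31.5 − 31.8 = -0.3000.
-0.3000 ± 2.0511 → (-2.35, 1.75).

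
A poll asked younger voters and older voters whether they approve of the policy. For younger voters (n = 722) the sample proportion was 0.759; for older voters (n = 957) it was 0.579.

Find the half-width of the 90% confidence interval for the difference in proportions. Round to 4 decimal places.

Each SE is √(p̂(1−p̂)/n): √(0.7590·0.2410/722) = 0.01592 and √(0.5790·0.4210/957) = 0.01596.
SE(p̂₁ − p̂₂) = √(SE₁² + SE₂²) = √(0.0002534464 + 0.0002547216) = 0.02254, since the two samples are independent.
At 90% confidence z* = 1.645; margin = 1.645 × 0.02254 = 0.03708.

0.0371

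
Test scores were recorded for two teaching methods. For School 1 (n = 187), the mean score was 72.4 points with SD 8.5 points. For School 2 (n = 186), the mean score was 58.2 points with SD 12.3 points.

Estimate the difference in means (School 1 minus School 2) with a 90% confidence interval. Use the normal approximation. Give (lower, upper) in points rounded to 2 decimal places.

SE₁ = s₁/√n₁ = 8.5/√187 = 0.6216; SE₂ = 12.3/√186 = 0.9019.
Independent samples, unequal variances: SE_diff = √(SE₁² + SE₂²) = √(0.38638656 + 0.81342361) = 1.0954.
z* = 1.645, so margin of error = 1.645 × 1.0954 = 1.8019.
Difference in means = 72.4 − 58.2 = 14.2000.
14.2000 ± 1.8019 → (12.40, 16.00).

(12.40, 16.00)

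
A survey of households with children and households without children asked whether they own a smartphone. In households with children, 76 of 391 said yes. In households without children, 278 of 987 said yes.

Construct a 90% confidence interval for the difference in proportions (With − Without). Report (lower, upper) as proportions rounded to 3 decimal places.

First, p̂₁ = 76/391 = 0.1944; p̂₂ = 278/987 = 0.2817.
The two standard errors are √(0.1944×0.8056/391) = 0.02001 and √(0.2817×0.7183/987) = 0.01432.
Because the samples are independent, SE_diff = √(0.02001² + 0.01432²) = 0.02461.
Using z* = 1.645 for 90%, ME = 1.645 × 0.02461 = 0.04048.
p̂₁ − p̂₂ = -0.0873; interval -0.0873 ± 0.04048 gives (-0.128, -0.047).

(-0.128, -0.047)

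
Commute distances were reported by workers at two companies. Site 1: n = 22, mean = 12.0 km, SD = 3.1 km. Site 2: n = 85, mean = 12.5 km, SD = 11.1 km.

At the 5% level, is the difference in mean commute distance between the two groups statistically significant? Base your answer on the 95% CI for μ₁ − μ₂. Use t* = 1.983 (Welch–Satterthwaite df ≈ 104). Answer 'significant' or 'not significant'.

Per-group SEs: s₁/√n₁ = 3.1/√22 = 0.6609, s₂/√n₂ = 11.1/√85 = 1.2040.
Unpooled SE of the difference: √(0.43678881 + 1.449616) = 1.3735.
Margin of error = t* · SE = 1.983 × 1.3735 = 2.7237.
x̄₁ − x̄₂ = 12.0 − 12.5 = -0.5000.
CI: -0.5000 ± 2.7237 = (-3.2237, 2.2237).
The interval (-3.2237, 2.2237) contains 0, so the difference is not significant.

not significant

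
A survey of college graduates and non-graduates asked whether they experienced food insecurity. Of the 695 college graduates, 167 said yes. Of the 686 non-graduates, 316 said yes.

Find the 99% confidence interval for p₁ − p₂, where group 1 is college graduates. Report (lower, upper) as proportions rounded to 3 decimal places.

(-0.285, -0.156)

p̂₁ = 167/695 = 0.2403 and p̂₂ = 316/686 = 0.4606.
SE₁ = √(p̂₁(1−p̂₁)/n₁) = √(0.2403·0.7597/695) = 0.01621; SE₂ = √(0.4606·0.5394/686) = 0.01903.
Independent samples: SE of the difference = √(SE₁² + SE₂²) = √(0.0002627641 + 0.0003621409) = 0.02500.
z* for 99% confidence is 2.576, so the margin of error is 2.576 × 0.02500 = 0.06440.
Point estimate p̂₁ − p̂₂ = 0.2403 − 0.4606 = -0.2203.
-0.2203 ± 0.06440 → (-0.285, -0.156).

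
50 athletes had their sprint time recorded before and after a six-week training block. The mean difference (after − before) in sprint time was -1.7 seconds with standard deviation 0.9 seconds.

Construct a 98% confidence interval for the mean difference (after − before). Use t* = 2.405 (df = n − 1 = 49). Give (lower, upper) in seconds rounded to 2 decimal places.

This is a matched-pairs design, so SE = s_d/√n = 0.9/√50 = 0.1273.
Margin = 2.405 × 0.1273 = 0.3062; the interval is -1.7 ± 0.3062 = (-2.01, -1.39).

(-2.01, -1.39)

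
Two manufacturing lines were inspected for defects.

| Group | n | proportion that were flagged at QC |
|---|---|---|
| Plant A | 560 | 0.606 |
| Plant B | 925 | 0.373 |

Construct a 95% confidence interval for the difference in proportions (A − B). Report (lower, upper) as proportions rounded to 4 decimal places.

(0.1819, 0.2841)

SE₁ = √(p̂₁(1−p̂₁)/n₁) = √(0.6060·0.3940/560) = 0.02065; SE₂ = √(0.3730·0.6270/925) = 0.01590.
Independent samples: SE of the difference = √(SE₁² + SE₂²) = √(0.0004264225 + 0.00025281) = 0.02606.
z* for 95% confidence is 1.960, so the margin of error is 1.960 × 0.02606 = 0.05108.
Point estimate p̂₁ − p̂₂ = 0.6060 − 0.3730 = 0.2330.
0.2330 ± 0.05108 → (0.1819, 0.2841).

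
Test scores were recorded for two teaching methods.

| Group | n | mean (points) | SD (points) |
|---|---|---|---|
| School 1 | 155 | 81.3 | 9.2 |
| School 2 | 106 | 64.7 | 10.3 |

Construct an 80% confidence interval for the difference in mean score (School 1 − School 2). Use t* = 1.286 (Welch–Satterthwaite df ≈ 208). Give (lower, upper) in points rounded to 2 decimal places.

(15.00, 18.20)

SE₁ = s₁/√n₁ = 9.2/√155 = 0.7390; SE₂ = 10.3/√106 = 1.0004.
Independent samples, unequal variances: SE_diff = √(SE₁² + SE₂²) = √(0.546121 + 1.00080016) = 1.2438.
t* = 1.286, so margin of error = 1.286 × 1.2438 = 1.5995.
Difference in means = 81.3 − 64.7 = 16.6000.
16.6000 ± 1.5995 → (15.00, 18.20).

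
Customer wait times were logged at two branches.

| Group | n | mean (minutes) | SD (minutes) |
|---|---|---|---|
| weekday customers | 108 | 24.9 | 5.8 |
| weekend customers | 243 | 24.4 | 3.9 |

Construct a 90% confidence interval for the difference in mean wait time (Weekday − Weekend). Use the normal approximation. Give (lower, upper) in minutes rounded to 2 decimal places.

Per-group SEs: s₁/√n₁ = 5.8/√108 = 0.5581, s₂/√n₂ = 3.9/√243 = 0.2502.
Unpooled SE of the difference: √(0.31147561 + 0.06260004) = 0.6116.
Margin of error = z* · SE = 1.645 × 0.6116 = 1.0061.
x̄₁ − x̄₂ = 24.9 − 24.4 = 0.5000.
CI: 0.5000 ± 1.0061 = (-0.51, 1.51).

(-0.51, 1.51)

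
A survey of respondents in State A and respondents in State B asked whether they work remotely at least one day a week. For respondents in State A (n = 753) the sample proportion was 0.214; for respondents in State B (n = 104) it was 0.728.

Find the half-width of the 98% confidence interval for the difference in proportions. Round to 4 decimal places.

The two standard errors are √(0.2140×0.7860/753) = 0.01495 and √(0.7280×0.2720/104) = 0.04363.
Because the samples are independent, SE_diff = √(0.01495² + 0.04363²) = 0.04612.
Using z* = 2.326 for 98%, ME = 2.326 × 0.04612 = 0.10728.

0.1073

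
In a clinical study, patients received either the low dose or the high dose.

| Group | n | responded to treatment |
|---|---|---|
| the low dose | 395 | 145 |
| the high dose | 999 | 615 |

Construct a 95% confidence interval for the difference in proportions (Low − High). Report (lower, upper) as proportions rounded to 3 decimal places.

First, p̂₁ = 145/395 = 0.3671; p̂₂ = 615/999 = 0.6156.
The two standard errors are √(0.3671×0.6329/395) = 0.02425 and √(0.6156×0.3844/999) = 0.01539.
Because the samples are independent, SE_diff = √(0.02425² + 0.01539²) = 0.02872.
Using z* = 1.960 for 95%, ME = 1.960 × 0.02872 = 0.05629.
p̂₁ − p̂₂ = -0.2485; interval -0.2485 ± 0.05629 gives (-0.305, -0.192).

(-0.305, -0.192)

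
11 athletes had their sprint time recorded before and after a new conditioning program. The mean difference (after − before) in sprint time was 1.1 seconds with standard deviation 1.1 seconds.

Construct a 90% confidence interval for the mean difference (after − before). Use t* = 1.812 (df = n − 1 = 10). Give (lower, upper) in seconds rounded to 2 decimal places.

This is a matched-pairs design, so SE = s_d/√n = 1.1/√11 = 0.3317.
Margin = 1.812 × 0.3317 = 0.6010; the interval is 1.1 ± 0.6010 = (0.50, 1.70).

(0.50, 1.70)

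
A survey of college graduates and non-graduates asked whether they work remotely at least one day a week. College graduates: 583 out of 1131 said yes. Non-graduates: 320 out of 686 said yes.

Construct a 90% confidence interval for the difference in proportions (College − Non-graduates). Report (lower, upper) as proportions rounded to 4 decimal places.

(0.0093, 0.0887)

Sample proportions: 583/1131 = 0.5155, 320/686 = 0.4665.
Each SE is √(p̂(1−p̂)/n): √(0.5155·0.4845/1131) = 0.01486 and √(0.4665·0.5335/686) = 0.01905.
SE(p̂₁ − p̂₂) = √(SE₁² + SE₂²) = √(0.0002208196 + 0.0003629025) = 0.02416, since the two samples are independent.
At 90% confidence z* = 1.645; margin = 1.645 × 0.02416 = 0.03974.
The difference is 0.5155 − 0.4665 = 0.0490, so the interval is 0.0490 ± 0.03974 = (0.0093, 0.0887).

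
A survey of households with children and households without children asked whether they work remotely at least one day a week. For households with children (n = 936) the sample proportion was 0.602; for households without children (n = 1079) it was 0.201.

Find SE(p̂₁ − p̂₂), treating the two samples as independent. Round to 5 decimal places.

SE₁ = √(p̂₁(1−p̂₁)/n₁) = √(0.6020·0.3980/936) = 0.01600; SE₂ = √(0.2010·0.7990/1079) = 0.01220.
Independent samples: SE of the difference = √(SE₁² + SE₂²) = √(0.000256 + 0.00014884) = 0.02012.

0.02012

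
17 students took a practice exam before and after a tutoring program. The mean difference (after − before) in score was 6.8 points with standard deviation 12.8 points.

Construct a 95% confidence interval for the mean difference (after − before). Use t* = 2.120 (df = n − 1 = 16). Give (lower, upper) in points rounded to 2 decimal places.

(0.22, 13.38)

This is a matched-pairs design, so SE = s_d/√n = 12.8/√17 = 3.1045.
Margin = 2.120 × 3.1045 = 6.5815; the interval is 6.8 ± 6.5815 = (0.22, 13.38).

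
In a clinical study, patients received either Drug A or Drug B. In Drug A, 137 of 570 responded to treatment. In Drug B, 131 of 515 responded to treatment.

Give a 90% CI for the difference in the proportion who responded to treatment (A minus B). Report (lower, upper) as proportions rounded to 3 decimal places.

p̂₁ = 137/570 = 0.2404 and p̂₂ = 131/515 = 0.2544.
SE₁ = √(p̂₁(1−p̂₁)/n₁) = √(0.2404·0.7596/570) = 0.01790; SE₂ = √(0.2544·0.7456/515) = 0.01919.
Independent samples: SE of the difference = √(SE₁² + SE₂²) = √(0.00032041 + 0.0003682561) = 0.02624.
z* for 90% confidence is 1.645, so the margin of error is 1.645 × 0.02624 = 0.04316.
Point estimate p̂₁ − p̂₂ = 0.2404 − 0.2544 = -0.0140.
-0.0140 ± 0.04316 → (-0.057, 0.029).

(-0.057, 0.029)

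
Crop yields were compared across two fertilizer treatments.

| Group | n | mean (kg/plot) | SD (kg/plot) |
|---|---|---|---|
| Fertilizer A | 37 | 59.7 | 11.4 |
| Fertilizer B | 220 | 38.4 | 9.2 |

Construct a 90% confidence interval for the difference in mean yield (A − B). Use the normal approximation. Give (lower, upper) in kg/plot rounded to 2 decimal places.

Per-group SEs: s₁/√n₁ = 11.4/√37 = 1.8741, s₂/√n₂ = 9.2/√220 = 0.6203.
Unpooled SE of the difference: √(3.51225081 + 0.38477209) = 1.9741.
Margin of error = z* · SE = 1.645 × 1.9741 = 3.2474.
x̄₁ − x̄₂ = 59.7 − 38.4 = 21.3000.
CI: 21.3000 ± 3.2474 = (18.05, 24.55).

(18.05, 24.55)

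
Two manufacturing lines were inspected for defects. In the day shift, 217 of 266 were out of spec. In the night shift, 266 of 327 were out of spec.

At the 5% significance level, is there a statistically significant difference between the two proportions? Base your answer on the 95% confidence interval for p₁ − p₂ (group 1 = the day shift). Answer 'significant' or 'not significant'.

Sample proportions: 217/266 = 0.8158, 266/327 = 0.8135.
Each SE is √(p̂(1−p̂)/n): √(0.8158·0.1842/266) = 0.02377 and √(0.8135·0.1865/327) = 0.02154.
SE(p̂₁ − p̂₂) = √(SE₁² + SE₂²) = √(0.0005650129 + 0.0004639716) = 0.03208, since the two samples are independent.
At 95% confidence z* = 1.960; margin = 1.960 × 0.03208 = 0.06288.
The difference is 0.8158 − 0.8135 = 0.0023, so the interval is 0.0023 ± 0.06288 = (-0.06058, 0.06518).
The interval (-0.06058, 0.06518) contains 0, so the difference is not significant.

not significant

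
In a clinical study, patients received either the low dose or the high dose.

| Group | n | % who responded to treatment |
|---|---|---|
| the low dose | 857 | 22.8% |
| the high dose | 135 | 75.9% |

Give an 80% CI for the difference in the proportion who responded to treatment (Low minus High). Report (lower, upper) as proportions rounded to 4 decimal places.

SE₁ = √(p̂₁(1−p̂₁)/n₁) = √(0.2280·0.7720/857) = 0.01433; SE₂ = √(0.7590·0.2410/135) = 0.03681.
Independent samples: SE of the difference = √(SE₁² + SE₂²) = √(0.0002053489 + 0.0013549761) = 0.03950.
z* for 80% confidence is 1.282, so the margin of error is 1.282 × 0.03950 = 0.05064.
Point estimate p̂₁ − p̂₂ = 0.2280 − 0.7590 = -0.5310.
-0.5310 ± 0.05064 → (-0.5816, -0.4804).

(-0.5816, -0.4804)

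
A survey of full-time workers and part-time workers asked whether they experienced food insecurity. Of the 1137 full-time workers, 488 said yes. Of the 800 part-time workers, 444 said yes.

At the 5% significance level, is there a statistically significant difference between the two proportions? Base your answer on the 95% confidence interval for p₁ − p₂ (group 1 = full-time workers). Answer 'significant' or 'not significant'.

significant

First, p̂₁ = 488/1137 = 0.4292; p̂₂ = 444/800 = 0.5550.
The two standard errors are √(0.4292×0.5708/1137) = 0.01468 and √(0.5550×0.4450/800) = 0.01757.
Because the samples are independent, SE_diff = √(0.01468² + 0.01757²) = 0.02290.
Using z* = 1.960 for 95%, ME = 1.960 × 0.02290 = 0.04488.
p̂₁ − p̂₂ = -0.1258; interval -0.1258 ± 0.04488 gives (-0.17068, -0.08092).
The interval (-0.17068, -0.08092) does not contain 0, so the difference is significant.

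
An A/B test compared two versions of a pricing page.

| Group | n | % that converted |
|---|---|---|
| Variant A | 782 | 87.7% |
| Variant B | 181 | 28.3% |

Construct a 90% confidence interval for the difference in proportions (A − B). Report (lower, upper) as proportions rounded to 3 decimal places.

Each SE is √(p̂(1−p̂)/n): √(0.8770·0.1230/782) = 0.01174 and √(0.2830·0.7170/181) = 0.03348.
SE(p̂₁ − p̂₂) = √(SE₁² + SE₂²) = √(0.0001378276 + 0.0011209104) = 0.03548, since the two samples are independent.
At 90% confidence z* = 1.645; margin = 1.645 × 0.03548 = 0.05836.
The difference is 0.8770 − 0.2830 = 0.5940, so the interval is 0.5940 ± 0.05836 = (0.536, 0.652).

(0.536, 0.652)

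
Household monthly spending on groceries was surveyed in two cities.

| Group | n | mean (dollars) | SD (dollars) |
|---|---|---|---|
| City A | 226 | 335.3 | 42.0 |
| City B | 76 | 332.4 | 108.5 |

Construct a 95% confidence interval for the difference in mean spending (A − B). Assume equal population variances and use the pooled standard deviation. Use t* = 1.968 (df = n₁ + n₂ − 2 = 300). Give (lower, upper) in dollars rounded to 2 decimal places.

Pooled variance s_p² = [225·42.0² + 75·108.5²] / (226+76−2) = 4266.0625, so s_p = 65.3151.
SE_diff = s_p·√(1/n₁ + 1/n₂) = 65.3151·√(1/226 + 1/76) = 8.6608.
t* = 1.968; margin = 1.968 × 8.6608 = 17.0445.
Difference = 335.3 − 332.4 = 2.9000.
2.9000 ± 17.0445 → (-14.14, 19.94).

(-14.14, 19.94)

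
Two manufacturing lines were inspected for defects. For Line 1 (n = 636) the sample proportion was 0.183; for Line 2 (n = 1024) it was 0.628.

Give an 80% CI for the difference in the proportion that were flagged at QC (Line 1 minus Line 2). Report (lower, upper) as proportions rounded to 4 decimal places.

(-0.4726, -0.4174)

Each SE is √(p̂(1−p̂)/n): √(0.1830·0.8170/636) = 0.01533 and √(0.6280·0.3720/1024) = 0.01510.
SE(p̂₁ − p̂₂) = √(SE₁² + SE₂²) = √(0.0002350089 + 0.00022801) = 0.02152, since the two samples are independent.
At 80% confidence z* = 1.282; margin = 1.282 × 0.02152 = 0.02759.
The difference is 0.1830 − 0.6280 = -0.4450, so the interval is -0.4450 ± 0.02759 = (-0.4726, -0.4174).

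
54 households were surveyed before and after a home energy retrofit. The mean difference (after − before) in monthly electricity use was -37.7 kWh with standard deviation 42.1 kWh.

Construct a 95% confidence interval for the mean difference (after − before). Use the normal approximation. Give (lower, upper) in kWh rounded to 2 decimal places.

Paired design: SE = s_d/√n = 42.1/√54 = 5.7291.
z* = 1.960; margin of error = 1.960 × 5.7291 = 11.2290.
-37.7 ± 11.2290 → (-48.93, -26.47).

(-48.93, -26.47)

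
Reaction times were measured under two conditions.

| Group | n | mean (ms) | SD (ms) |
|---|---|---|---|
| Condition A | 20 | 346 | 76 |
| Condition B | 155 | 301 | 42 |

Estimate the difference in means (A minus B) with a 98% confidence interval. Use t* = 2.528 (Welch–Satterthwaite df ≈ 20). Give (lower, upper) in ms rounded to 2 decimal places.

(1.20, 88.80)

SE₁ = s₁/√n₁ = 76/√20 = 16.9941; SE₂ = 42/√155 = 3.3735.
Independent samples, unequal variances: SE_diff = √(SE₁² + SE₂²) = √(288.79943481 + 11.38050225) = 17.3257.
t* = 2.528, so margin of error = 2.528 × 17.3257 = 43.7994.
Difference in means = 346 − 301 = 45.0000.
45.0000 ± 43.7994 → (1.20, 88.80).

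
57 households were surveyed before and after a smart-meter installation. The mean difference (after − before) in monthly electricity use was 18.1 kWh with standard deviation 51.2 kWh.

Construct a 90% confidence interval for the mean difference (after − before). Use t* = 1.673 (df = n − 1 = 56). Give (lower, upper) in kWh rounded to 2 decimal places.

This is a matched-pairs design, so SE = s_d/√n = 51.2/√57 = 6.7816.
Margin = 1.673 × 6.7816 = 11.3456; the interval is 18.1 ± 11.3456 = (6.75, 29.45).

(6.75, 29.45)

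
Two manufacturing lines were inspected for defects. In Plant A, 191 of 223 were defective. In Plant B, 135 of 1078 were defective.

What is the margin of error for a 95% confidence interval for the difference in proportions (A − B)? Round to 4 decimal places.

p̂₁ = 191/223 = 0.8565 and p̂₂ = 135/1078 = 0.1252.
SE₁ = √(p̂₁(1−p̂₁)/n₁) = √(0.8565·0.1435/223) = 0.02348; SE₂ = √(0.1252·0.8748/1078) = 0.01008.
Independent samples: SE of the difference = √(SE₁² + SE₂²) = √(0.0005513104 + 0.0001016064) = 0.02555.
z* for 95% confidence is 1.960, so the margin of error is 1.960 × 0.02555 = 0.05008.

0.0501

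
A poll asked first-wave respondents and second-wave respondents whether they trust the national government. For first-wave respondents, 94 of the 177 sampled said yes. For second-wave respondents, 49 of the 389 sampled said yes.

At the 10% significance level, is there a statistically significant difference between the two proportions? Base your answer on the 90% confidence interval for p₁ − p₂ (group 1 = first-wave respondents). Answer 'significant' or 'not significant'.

Sample proportions: 94/177 = 0.5311, 49/389 = 0.1260.
Each SE is √(p̂(1−p̂)/n): √(0.5311·0.4689/177) = 0.03751 and √(0.1260·0.8740/389) = 0.01683.
SE(p̂₁ − p̂₂) = √(SE₁² + SE₂²) = √(0.0014070001 + 0.0002832489) = 0.04111, since the two samples are independent.
At 90% confidence z* = 1.645; margin = 1.645 × 0.04111 = 0.06763.
The difference is 0.5311 − 0.1260 = 0.4051, so the interval is 0.4051 ± 0.06763 = (0.33747, 0.47273).
The interval (0.33747, 0.47273) does not contain 0, so the difference is significant.

significant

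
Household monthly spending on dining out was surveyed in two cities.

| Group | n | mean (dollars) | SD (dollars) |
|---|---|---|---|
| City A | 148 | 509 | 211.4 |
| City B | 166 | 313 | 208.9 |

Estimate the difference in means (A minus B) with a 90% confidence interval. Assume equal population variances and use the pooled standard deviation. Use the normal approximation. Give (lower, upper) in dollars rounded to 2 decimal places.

s_p = √[((n₁−1)s₁² + (n₂−1)s₂²)/(n₁+n₂−2)] = √[(147·211.4² + 165·208.9²)/312] = 210.0816.
SE = 210.0816·√(1/148 + 1/166) = 23.7502.
With z* = 1.645, margin = 1.645 × 23.7502 = 39.0691.
x̄₁ − x̄₂ = 509 − 313 = 196.0000; interval 196.0000 ± 39.0691 = (156.93, 235.07).

(156.93, 235.07)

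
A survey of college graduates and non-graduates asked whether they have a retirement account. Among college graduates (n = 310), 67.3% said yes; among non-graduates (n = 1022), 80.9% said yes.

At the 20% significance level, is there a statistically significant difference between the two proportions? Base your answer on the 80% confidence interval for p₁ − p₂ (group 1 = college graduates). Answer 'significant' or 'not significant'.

significant

Each SE is √(p̂(1−p̂)/n): √(0.6730·0.3270/310) = 0.02664 and √(0.8090·0.1910/1022) = 0.01230.
SE(p̂₁ − p̂₂) = √(SE₁² + SE₂²) = √(0.0007096896 + 0.00015129) = 0.02934, since the two samples are independent.
At 80% confidence z* = 1.282; margin = 1.282 × 0.02934 = 0.03761.
The difference is 0.6730 − 0.8090 = -0.1360, so the interval is -0.1360 ± 0.03761 = (-0.17361, -0.09839).
The interval (-0.17361, -0.09839) does not contain 0, so the difference is significant.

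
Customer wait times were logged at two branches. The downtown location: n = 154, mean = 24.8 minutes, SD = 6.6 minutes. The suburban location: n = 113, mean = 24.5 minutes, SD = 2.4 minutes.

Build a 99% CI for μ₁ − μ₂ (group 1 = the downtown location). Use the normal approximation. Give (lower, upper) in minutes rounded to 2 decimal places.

Standard errors of each mean: 6.6/√154 = 0.5318 and 2.4/√113 = 0.2258.
SE(x̄₁ − x̄₂) = √(0.5318² + 0.2258²) = 0.5778 for independent samples with unequal variances.
With z* = 2.576, the margin is 2.576 × 0.5778 = 1.4884.
x̄₁ − x̄₂ = 24.8 − 24.5 = 0.3000; the interval is 0.3000 ± 1.4884 = (-1.19, 1.79).

(-1.19, 1.79)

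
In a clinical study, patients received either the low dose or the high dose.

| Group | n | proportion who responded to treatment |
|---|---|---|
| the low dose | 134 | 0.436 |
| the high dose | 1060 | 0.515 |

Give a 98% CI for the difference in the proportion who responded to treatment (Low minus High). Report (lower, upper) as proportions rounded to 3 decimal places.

(-0.185, 0.027)

The two standard errors are √(0.4360×0.5640/134) = 0.04284 and √(0.5150×0.4850/1060) = 0.01535.
Because the samples are independent, SE_diff = √(0.04284² + 0.01535²) = 0.04551.
Using z* = 2.326 for 98%, ME = 2.326 × 0.04551 = 0.10586.
p̂₁ − p̂₂ = -0.0790; interval -0.0790 ± 0.10586 gives (-0.185, 0.027).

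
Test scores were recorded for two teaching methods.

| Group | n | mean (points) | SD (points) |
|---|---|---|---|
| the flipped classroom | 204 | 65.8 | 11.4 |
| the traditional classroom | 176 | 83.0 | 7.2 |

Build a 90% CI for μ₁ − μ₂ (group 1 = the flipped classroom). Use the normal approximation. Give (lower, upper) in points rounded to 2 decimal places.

Per-group SEs: s₁/√n₁ = 11.4/√204 = 0.7982, s₂/√n₂ = 7.2/√176 = 0.5427.
Unpooled SE of the difference: √(0.63712324 + 0.29452329) = 0.9652.
Margin of error = z* · SE = 1.645 × 0.9652 = 1.5878.
x̄₁ − x̄₂ = 65.8 − 83.0 = -17.2000.
CI: -17.2000 ± 1.5878 = (-18.79, -15.61).

(-18.79, -15.61)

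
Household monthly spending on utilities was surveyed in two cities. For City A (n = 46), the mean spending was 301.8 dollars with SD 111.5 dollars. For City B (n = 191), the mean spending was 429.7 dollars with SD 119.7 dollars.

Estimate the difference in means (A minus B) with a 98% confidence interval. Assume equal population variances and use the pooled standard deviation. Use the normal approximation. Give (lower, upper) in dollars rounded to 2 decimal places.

(-173.04, -82.76)

Pooled variance s_p² = [45·111.5² + 190·119.7²] / (46+191−2) = 13965.0568, so s_p = 118.1738.
SE_diff = s_p·√(1/n₁ + 1/n₂) = 118.1738·√(1/46 + 1/191) = 19.4088.
z* = 2.326; margin = 2.326 × 19.4088 = 45.1449.
Difference = 301.8 − 429.7 = -127.9000.
-127.9000 ± 45.1449 → (-173.04, -82.76).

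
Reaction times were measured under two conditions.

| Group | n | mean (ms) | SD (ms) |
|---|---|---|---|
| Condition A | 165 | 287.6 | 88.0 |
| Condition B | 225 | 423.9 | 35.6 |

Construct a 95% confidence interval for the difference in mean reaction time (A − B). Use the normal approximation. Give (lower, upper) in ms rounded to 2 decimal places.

(-150.51, -122.09)

Per-group SEs: s₁/√n₁ = 88.0/√165 = 6.8508, s₂/√n₂ = 35.6/√225 = 2.3733.
Unpooled SE of the difference: √(46.93346064 + 5.63255289) = 7.2502.
Margin of error = z* · SE = 1.960 × 7.2502 = 14.2104.
x̄₁ − x̄₂ = 287.6 − 423.9 = -136.3000.
CI: -136.3000 ± 14.2104 = (-150.51, -122.09).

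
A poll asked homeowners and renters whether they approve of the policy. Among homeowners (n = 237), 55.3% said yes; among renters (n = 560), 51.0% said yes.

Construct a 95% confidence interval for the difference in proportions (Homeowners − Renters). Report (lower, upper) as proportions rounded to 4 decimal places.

Each SE is √(p̂(1−p̂)/n): √(0.5530·0.4470/237) = 0.03230 and √(0.5100·0.4900/560) = 0.02112.
SE(p̂₁ − p̂₂) = √(SE₁² + SE₂²) = √(0.00104329 + 0.0004460544) = 0.03859, since the two samples are independent.
At 95% confidence z* = 1.960; margin = 1.960 × 0.03859 = 0.07564.
The difference is 0.5530 − 0.5100 = 0.0430, so the interval is 0.0430 ± 0.07564 = (-0.0326, 0.1186).

(-0.0326, 0.1186)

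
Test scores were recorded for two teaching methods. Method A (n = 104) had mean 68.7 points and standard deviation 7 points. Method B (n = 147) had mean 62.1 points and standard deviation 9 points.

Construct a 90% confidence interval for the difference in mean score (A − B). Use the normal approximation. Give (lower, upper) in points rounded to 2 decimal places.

(4.94, 8.26)

Per-group SEs: s₁/√n₁ = 7/√104 = 0.6864, s₂/√n₂ = 9/√147 = 0.7423.
Unpooled SE of the difference: √(0.47114496 + 0.55100929) = 1.0110.
Margin of error = z* · SE = 1.645 × 1.0110 = 1.6631.
x̄₁ − x̄₂ = 68.7 − 62.1 = 6.6000.
CI: 6.6000 ± 1.6631 = (4.94, 8.26).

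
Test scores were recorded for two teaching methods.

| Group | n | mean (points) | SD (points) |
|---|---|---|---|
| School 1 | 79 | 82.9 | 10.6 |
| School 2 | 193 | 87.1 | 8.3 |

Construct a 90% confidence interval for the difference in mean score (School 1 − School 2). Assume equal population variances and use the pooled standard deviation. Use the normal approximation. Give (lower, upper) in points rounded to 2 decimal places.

Pooled variance s_p² = [78·10.6² + 192·8.3²] / (79+193−2) = 81.4480, so s_p = 9.0249.
SE_diff = s_p·√(1/n₁ + 1/n₂) = 9.0249·√(1/79 + 1/193) = 1.2054.
z* = 1.645; margin = 1.645 × 1.2054 = 1.9829.
Difference = 82.9 − 87.1 = -4.2000.
-4.2000 ± 1.9829 → (-6.18, -2.22).

(-6.18, -2.22)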